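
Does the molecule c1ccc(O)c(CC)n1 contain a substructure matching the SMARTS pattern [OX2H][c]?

Yes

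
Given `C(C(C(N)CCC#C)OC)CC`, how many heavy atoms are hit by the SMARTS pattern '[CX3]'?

0

Check the 12 heavy atoms by environment: 8× C (X4) → no; 1× O (X2) → no; 1× N (X3) → no; 2× C (X2) → no.
No environment satisfies the query, so 0 matching atoms.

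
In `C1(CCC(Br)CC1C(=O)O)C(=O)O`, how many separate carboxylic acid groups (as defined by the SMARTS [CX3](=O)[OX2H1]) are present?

[CX3](=O)[OX2H1] is the SMARTS for a carboxylic acid: an sp2 carbon double-bonded to O and single-bonded to an -OH oxygen.
The molecule carries 2 separate instances of a carboxylic acid group (-C(=O)OH) meeting every constraint; each maps to a distinct set of atoms, giving 2 matches.

2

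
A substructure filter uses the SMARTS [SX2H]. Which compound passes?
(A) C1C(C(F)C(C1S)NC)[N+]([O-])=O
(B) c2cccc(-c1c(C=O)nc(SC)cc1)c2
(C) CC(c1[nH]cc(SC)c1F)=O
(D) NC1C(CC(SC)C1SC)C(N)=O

A

[SX2H] describes an aliphatic sulfur with two connections, one being H (a thiol).
(A) contains a thiol (-SH), which satisfies every atom and bond constraint.
(B) has a methylthio ether (-SCH3) but the sulfur has H0 (bonded to two carbons), not H1.
(C) has a methylthio ether (-SCH3) but the sulfur has H0 (bonded to two carbons), not H1.
(D) has a methylthio ether (-SCH3) but the sulfur has H0 (bonded to two carbons), not H1.
So the answer is (A).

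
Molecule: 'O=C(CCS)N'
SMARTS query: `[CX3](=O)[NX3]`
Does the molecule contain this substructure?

Yes

The pattern [CX3](=O)[NX3] describes a carbonyl carbon bonded to a trivalent nitrogen — an amide.
The molecule carries a primary amide (-C(=O)NH2), whose atoms satisfy every constraint of the query, so the pattern matches.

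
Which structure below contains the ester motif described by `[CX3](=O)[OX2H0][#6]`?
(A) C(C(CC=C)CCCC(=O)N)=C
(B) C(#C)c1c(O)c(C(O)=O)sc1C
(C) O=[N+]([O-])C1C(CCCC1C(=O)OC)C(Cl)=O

C

[CX3](=O)[OX2H0][#6] describes a carbonyl carbon bonded to an oxygen that is itself bonded to carbon (no H on that O) (an ester).
(A) has a primary amide (-C(=O)NH2) but the carbonyl is bonded to N, not to an O-C linkage.
(B) has a carboxylic acid group (-C(=O)OH) but the singly-bonded O carries H (OX2H1, not H0).
(C) contains a methyl-ester group (-C(=O)OCH3), which satisfies every atom and bond constraint.
So the answer is (C).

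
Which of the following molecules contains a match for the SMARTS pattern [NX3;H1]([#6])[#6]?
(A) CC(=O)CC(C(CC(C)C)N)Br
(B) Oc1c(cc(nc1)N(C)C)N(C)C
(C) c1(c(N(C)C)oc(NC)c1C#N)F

C

[NX3;H1]([#6])[#6] describes a trivalent nitrogen with one H, bonded to two carbons (a secondary amine).
(A) has a primary amino group (-NH2) but the nitrogen has H2 and only one carbon neighbour.
(B) has a dimethylamino group (-N(CH3)2) but the nitrogen has H0, not H1.
(C) contains an N-methylamino group (-NHCH3), which satisfies every atom and bond constraint.
So the answer is (C).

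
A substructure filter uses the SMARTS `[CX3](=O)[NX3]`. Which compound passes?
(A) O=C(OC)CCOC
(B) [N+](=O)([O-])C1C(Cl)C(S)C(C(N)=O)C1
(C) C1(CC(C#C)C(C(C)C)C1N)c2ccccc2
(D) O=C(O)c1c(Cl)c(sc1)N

B

[CX3](=O)[NX3] describes a carbonyl carbon bonded to a trivalent nitrogen (an amide).
(A) has a methyl-ester group (-C(=O)OCH3) but the carbonyl is bonded to O, not to an NX3 nitrogen.
(B) contains a primary amide (-C(=O)NH2), which satisfies every atom and bond constraint.
(C) has a primary amino group (-NH2) but the -NH2 is not attached to a carbonyl carbon.
(D) has a primary amino group (-NH2) but the -NH2 is not attached to a carbonyl carbon.
So the answer is (B).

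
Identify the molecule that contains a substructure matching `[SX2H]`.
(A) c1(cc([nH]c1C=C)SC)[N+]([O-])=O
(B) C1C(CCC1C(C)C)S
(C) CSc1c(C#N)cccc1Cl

B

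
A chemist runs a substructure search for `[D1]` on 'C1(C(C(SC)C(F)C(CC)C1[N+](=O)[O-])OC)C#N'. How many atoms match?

7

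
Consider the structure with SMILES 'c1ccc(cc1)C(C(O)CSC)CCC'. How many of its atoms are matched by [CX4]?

7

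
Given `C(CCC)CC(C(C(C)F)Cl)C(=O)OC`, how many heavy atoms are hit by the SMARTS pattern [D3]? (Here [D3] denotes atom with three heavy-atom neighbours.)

Check the 15 heavy atoms by environment: 4× C (D2) → no; 4× C (D3) → match; 3× C (D1) → no; 1× Cl (D1) → no; 1× O (D1) → no; 1× O (D2) → no; 1× F (D1) → no.
That gives 4 matching atoms.

4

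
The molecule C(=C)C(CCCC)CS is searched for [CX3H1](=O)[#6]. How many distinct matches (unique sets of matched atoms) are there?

0

[CX3H1](=O)[#6] is the SMARTS for an aldehyde: an sp2 carbon with one H, double-bonded to O and single-bonded to carbon.
No fragment in the molecule satisfies every constraint, giving 0 matches.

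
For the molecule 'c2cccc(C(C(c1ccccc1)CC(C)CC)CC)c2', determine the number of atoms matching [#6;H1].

13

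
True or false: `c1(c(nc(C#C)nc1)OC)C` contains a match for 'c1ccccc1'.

The pattern c1ccccc1 describes six aromatic carbons in a ring — a benzene ring.
The closest candidate here is a methyl group (-CH3), but no six-membered all-carbon aromatic ring is present. No other fragment satisfies the full query, so there is no match.

False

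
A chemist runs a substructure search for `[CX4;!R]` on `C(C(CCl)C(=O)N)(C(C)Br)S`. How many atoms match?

5

Check the 11 heavy atoms by environment: 5× C (X4, acyclic) → match; 1× S (X2, acyclic) → no; 1× C (X3, acyclic) → no; 1× O (X1, acyclic) → no; 1× N (X3, acyclic) → no; 1× Cl (X1, acyclic) → no; 1× Br (X1, acyclic) → no.
That gives 5 matching atoms.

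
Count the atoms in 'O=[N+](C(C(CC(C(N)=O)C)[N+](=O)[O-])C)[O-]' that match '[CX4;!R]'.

The query [CX4;!R] means: aliphatic carbon with four total connections, not in a ring.
Check the 15 heavy atoms by environment: 6× C (X4, acyclic) → match; 2× N (charge +1, X3, acyclic) → no; 2× O (charge -1, X1, acyclic) → no; 3× O (X1, acyclic) → no; 1× C (X3, acyclic) → no; 1× N (X3, acyclic) → no.
That gives 6 matching atoms.

6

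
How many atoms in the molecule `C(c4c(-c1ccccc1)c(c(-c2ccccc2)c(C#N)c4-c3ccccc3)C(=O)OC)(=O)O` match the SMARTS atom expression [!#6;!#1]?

5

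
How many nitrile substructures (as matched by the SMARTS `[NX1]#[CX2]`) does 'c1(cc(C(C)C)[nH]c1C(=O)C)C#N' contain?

1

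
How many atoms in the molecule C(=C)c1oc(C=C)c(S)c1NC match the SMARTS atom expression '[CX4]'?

1

The query [CX4] means: C with X4: aliphatic carbon with exactly 4 total connections (bonds + H).
Check the 12 heavy atoms by environment: 1× o (aromatic, X2) → no; 4× c (aromatic, X3) → no; 1× N (X3) → no; 1× C (X4) → match; 4× C (X3) → no; 1× S (X2) → no.
That gives 1 matching atom.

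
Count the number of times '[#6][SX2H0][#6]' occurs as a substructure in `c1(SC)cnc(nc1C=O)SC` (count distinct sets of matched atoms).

2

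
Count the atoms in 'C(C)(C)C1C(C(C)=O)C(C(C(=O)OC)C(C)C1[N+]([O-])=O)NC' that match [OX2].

The query [OX2] means: aliphatic oxygen with two total connections — ether, hydroxyl, or ester single-bond O.
Check the 22 heavy atoms by environment: 13× C (X4) → no; 2× C (X3) → no; 3× O (X1) → no; 1× O (X2) → match; 1× N (X3) → no; 1× N (charge +1, X3) → no; 1× O (charge -1, X1) → no.
That gives 1 matching atom.

1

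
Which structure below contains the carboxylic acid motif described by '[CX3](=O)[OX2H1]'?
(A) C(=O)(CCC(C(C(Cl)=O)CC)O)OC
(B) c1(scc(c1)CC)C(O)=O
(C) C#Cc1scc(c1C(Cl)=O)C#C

B

[CX3](=O)[OX2H1] describes an sp2 carbon double-bonded to O and single-bonded to an -OH oxygen (a carboxylic acid).
(A) has a methyl-ester group (-C(=O)OCH3) but the singly-bonded O has no H (OX2H0, not OX2H1).
(B) contains a carboxylic acid group (-C(=O)OH), which satisfies every atom and bond constraint.
(C) has an acyl chloride (-C(=O)Cl) but the carbonyl is bonded to Cl, not to an -OH oxygen.
So the answer is (B).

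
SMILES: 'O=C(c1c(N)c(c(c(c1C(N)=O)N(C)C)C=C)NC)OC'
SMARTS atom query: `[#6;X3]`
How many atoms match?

The query [#6;X3] means: any carbon (aromatic or not) with three total connections.
Check the 21 heavy atoms by environment: 6× c (aromatic, X3) → match; 4× C (X3) → match; 2× O (X1) → no; 1× O (X2) → no; 4× C (X4) → no; 4× N (X3) → no.
Summing the matching environments: 6 + 4 = 10 matching atoms.

10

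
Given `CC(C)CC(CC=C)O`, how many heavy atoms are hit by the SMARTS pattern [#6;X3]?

2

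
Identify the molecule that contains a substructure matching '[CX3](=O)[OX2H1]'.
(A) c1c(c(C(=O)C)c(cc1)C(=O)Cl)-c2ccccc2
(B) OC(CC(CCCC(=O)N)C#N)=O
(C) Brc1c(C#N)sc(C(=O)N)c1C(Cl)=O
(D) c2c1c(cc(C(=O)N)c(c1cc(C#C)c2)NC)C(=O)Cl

[CX3](=O)[OX2H1] describes an sp2 carbon double-bonded to O and single-bonded to an -OH oxygen (a carboxylic acid).
(A) has an acyl chloride (-C(=O)Cl) but the carbonyl is bonded to Cl, not to an -OH oxygen.
(B) contains a carboxylic acid group (-C(=O)OH), which satisfies every atom and bond constraint.
(C) has an acyl chloride (-C(=O)Cl) but the carbonyl is bonded to Cl, not to an -OH oxygen.
(D) has an acyl chloride (-C(=O)Cl) but the carbonyl is bonded to Cl, not to an -OH oxygen.
So the answer is (B).

B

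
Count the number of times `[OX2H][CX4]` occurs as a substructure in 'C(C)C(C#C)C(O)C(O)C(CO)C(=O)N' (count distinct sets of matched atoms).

3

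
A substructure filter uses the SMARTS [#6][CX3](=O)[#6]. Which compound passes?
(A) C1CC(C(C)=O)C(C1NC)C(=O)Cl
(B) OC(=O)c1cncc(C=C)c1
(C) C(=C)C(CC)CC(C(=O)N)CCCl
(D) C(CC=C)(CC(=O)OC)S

[#6][CX3](=O)[#6] describes a carbonyl carbon (no H) flanked by two carbons (a ketone).
(A) contains an acetyl/ketone group (-C(=O)CH3), which satisfies every atom and bond constraint.
(B) has a carboxylic acid group (-C(=O)OH) but one neighbour of the carbonyl carbon is O, not C.
(C) has a primary amide (-C(=O)NH2) but one neighbour of the carbonyl carbon is N, not C.
(D) has a methyl-ester group (-C(=O)OCH3) but one neighbour of the carbonyl carbon is O, not C.
So the answer is (A).

A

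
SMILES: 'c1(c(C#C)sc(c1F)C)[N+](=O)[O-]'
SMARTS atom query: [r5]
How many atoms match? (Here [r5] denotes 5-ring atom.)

5

Check the 12 heavy atoms by environment: 1× s (aromatic, in 5-ring) → match; 4× c (aromatic, in 5-ring) → match; 1× N (charge +1, acyclic) → no; 1× O (charge -1, acyclic) → no; 1× O (acyclic) → no; 1× F (acyclic) → no; 3× C (acyclic) → no.
Summing the matching environments: 1 + 4 = 5 matching atoms.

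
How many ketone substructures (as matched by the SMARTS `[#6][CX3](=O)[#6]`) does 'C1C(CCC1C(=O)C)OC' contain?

1

[#6][CX3](=O)[#6] is the SMARTS for a ketone: a carbonyl carbon (no H) flanked by two carbons.
Exactly one fragment in the molecule meets all constraints, giving 1 match.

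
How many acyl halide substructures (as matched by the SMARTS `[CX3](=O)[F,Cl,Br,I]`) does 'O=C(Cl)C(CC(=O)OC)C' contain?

[CX3](=O)[F,Cl,Br,I] is the SMARTS for an acyl halide: a carbonyl carbon bonded to a halogen.
Exactly one fragment in the molecule meets all constraints, giving 1 match.

1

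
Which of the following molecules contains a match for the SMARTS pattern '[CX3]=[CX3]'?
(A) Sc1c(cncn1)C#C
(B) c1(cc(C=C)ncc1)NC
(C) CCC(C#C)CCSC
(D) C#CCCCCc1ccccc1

B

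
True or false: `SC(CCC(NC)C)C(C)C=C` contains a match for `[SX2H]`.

True

The pattern [SX2H] describes an aliphatic sulfur with two connections, one being H — a thiol.
The molecule carries a thiol (-SH), whose atoms satisfy every constraint of the query, so the pattern matches.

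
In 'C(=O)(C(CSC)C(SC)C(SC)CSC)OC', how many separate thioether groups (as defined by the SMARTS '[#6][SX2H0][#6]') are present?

4

[#6][SX2H0][#6] is the SMARTS for a thioether: an aliphatic sulfur bridging two carbons with no H on the sulfur.
The molecule carries 4 separate instances of a methylthio ether (-SCH3) meeting every constraint; each maps to a distinct set of atoms, giving 4 matches.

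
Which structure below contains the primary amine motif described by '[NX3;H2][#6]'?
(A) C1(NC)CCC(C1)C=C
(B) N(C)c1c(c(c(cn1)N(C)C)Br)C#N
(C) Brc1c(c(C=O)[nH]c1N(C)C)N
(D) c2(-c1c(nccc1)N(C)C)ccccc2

C

[NX3;H2][#6] describes a trivalent nitrogen with two H attached to carbon (a primary amine).
(A) has an N-methylamino group (-NHCH3) but the nitrogen bears two carbons and only one H (H1), not H2.
(B) has a nitrile (-C#N) but the nitrogen is NX1 (triple-bonded), not NX3 with two H.
(C) contains a primary amino group (-NH2), which satisfies every atom and bond constraint.
(D) has a dimethylamino group (-N(CH3)2) but the nitrogen has H0, not H2.
So the answer is (C).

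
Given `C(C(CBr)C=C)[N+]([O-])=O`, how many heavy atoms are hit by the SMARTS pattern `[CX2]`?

0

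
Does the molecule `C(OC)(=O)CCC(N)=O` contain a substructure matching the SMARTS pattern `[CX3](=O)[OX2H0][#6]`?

Yes

The pattern [CX3](=O)[OX2H0][#6] describes a carbonyl carbon bonded to an oxygen that is itself bonded to carbon (no H on that O) — an ester.
The molecule carries a methyl-ester group (-C(=O)OCH3), whose atoms satisfy every constraint of the query, so the pattern matches.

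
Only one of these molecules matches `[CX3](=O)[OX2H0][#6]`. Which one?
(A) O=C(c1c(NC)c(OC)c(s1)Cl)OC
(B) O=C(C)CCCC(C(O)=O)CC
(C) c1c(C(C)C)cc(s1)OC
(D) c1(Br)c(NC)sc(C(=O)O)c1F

[CX3](=O)[OX2H0][#6] describes a carbonyl carbon bonded to an oxygen that is itself bonded to carbon (no H on that O) (an ester).
(A) contains a methyl-ester group (-C(=O)OCH3), which satisfies every atom and bond constraint.
(B) has a carboxylic acid group (-C(=O)OH) but the singly-bonded O carries H (OX2H1, not H0).
(C) has a methoxy ether (-OCH3) but the ether oxygen is not adjacent to a C=O carbon.
(D) has a carboxylic acid group (-C(=O)OH) but the singly-bonded O carries H (OX2H1, not H0).
So the answer is (A).

A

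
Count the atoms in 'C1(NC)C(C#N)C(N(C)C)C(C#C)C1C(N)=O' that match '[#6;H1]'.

6

The query [#6;H1] means: any carbon bearing exactly one hydrogen.
Check the 17 heavy atoms by environment: 6× C (H1) → match; 3× C (H0) → no; 2× N (H0) → no; 1× N (H1) → no; 3× C (H3) → no; 1× O (H0) → no; 1× N (H2) → no.
That gives 6 matching atoms.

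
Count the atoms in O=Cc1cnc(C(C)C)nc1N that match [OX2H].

The query [OX2H] means: aliphatic oxygen with two connections, one of which is H — an -OH oxygen.
Check the 12 heavy atoms by environment: 2× n (aromatic, H0, X2) → no; 3× c (aromatic, H0, X3) → no; 1× c (aromatic, H1, X3) → no; 1× C (H1, X4) → no; 2× C (H3, X4) → no; 1× N (H2, X3) → no; 1× C (H1, X3) → no; 1× O (H0, X1) → no.
No environment satisfies the query, so 0 matching atoms.

0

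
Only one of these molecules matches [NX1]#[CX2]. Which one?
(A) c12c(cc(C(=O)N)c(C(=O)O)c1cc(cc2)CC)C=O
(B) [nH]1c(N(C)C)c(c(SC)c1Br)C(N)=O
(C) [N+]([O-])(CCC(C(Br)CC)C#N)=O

C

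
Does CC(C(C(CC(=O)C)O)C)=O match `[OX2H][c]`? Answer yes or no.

The pattern [OX2H][c] describes a hydroxyl oxygen attached to an aromatic carbon — a phenol.
The closest candidate here is a hydroxyl group (-OH), but the -OH is on an aliphatic carbon, not an aromatic c. No other fragment satisfies the full query, so there is no match.

No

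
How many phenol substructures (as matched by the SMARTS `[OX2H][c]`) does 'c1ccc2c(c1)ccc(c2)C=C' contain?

[OX2H][c] is the SMARTS for a phenol: a hydroxyl oxygen attached to an aromatic carbon.
No fragment in the molecule satisfies every constraint, giving 0 matches.

0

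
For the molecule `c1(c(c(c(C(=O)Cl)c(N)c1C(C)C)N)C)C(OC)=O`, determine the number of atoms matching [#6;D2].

The query [#6;D2] means: any carbon bonded to exactly two heavy atoms.
Check the 19 heavy atoms by environment: 6× c (aromatic, D3) → no; 3× C (D3) → no; 4× C (D1) → no; 2× N (D1) → no; 2× O (D1) → no; 1× Cl (D1) → no; 1× O (D2) → no.
No environment satisfies the query, so 0 matching atoms.

0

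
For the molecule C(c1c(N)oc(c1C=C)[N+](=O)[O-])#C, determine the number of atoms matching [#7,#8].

5

Check the 13 heavy atoms by environment: 1× o (aromatic) → match; 4× c (aromatic) → no; 1× N → match; 1× N (charge +1) → match; 1× O (charge -1) → match; 1× O → match; 4× C → no.
Summing the matching environments: 1 + 1 + 1 + 1 + 1 = 5 matching atoms.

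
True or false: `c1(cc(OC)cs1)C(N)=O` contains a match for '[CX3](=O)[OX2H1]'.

False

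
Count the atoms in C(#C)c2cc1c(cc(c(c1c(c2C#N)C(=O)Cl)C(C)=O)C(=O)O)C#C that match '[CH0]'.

Check the 25 heavy atoms by environment: 8× c (aromatic, H0) → no; 2× c (aromatic, H1) → no; 6× C (H0) → match; 3× O (H0) → no; 1× C (H3) → no; 1× N (H0) → no; 2× C (H1) → no; 1× Cl (H0) → no; 1× O (H1) → no.
That gives 6 matching atoms.

6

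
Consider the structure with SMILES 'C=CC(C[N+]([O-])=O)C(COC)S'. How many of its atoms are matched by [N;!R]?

1

Check the 12 heavy atoms by environment: 7× C (acyclic) → no; 2× O (acyclic) → no; 1× N (charge +1, acyclic) → match; 1× O (charge -1, acyclic) → no; 1× S (acyclic) → no.
That gives 1 matching atom.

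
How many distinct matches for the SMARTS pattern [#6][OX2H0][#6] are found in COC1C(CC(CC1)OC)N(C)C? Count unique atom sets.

[#6][OX2H0][#6] is the SMARTS for an ether: an aliphatic oxygen bridging two carbons with no H on the oxygen.
The molecule carries 2 separate instances of a methoxy ether (-OCH3) meeting every constraint; each maps to a distinct set of atoms, giving 2 matches.

2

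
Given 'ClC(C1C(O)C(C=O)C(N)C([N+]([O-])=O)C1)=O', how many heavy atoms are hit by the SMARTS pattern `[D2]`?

Check the 16 heavy atoms by environment: 2× C (D2) → match; 6× C (D3) → no; 4× O (D1) → no; 1× N (D1) → no; 1× N (charge +1, D3) → no; 1× O (charge -1, D1) → no; 1× Cl (D1) → no.
That gives 2 matching atoms.

2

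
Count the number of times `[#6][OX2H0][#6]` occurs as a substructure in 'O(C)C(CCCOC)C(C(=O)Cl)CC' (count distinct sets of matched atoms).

2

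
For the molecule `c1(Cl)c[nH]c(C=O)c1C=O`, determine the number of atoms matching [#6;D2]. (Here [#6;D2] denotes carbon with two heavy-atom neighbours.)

The query [#6;D2] means: any carbon bonded to exactly two heavy atoms.
Check the 10 heavy atoms by environment: 1× n (aromatic, D2) → no; 1× c (aromatic, D2) → match; 3× c (aromatic, D3) → no; 1× Cl (D1) → no; 2× C (D2) → match; 2× O (D1) → no.
Summing the matching environments: 1 + 2 = 3 matching atoms.

3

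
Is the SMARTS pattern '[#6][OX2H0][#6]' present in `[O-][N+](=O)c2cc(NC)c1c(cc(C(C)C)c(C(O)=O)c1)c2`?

No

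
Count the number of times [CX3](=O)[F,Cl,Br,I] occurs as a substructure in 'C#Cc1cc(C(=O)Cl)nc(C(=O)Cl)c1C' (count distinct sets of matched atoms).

2

[CX3](=O)[F,Cl,Br,I] is the SMARTS for an acyl halide: a carbonyl carbon bonded to a halogen.
The molecule carries 2 separate instances of an acyl chloride (-C(=O)Cl) meeting every constraint; each maps to a distinct set of atoms, giving 2 matches.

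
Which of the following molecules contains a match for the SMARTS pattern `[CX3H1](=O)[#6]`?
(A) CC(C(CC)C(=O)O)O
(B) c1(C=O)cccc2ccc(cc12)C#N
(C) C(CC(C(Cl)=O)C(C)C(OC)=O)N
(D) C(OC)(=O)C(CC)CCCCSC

B

[CX3H1](=O)[#6] describes an sp2 carbon with one H, double-bonded to O and single-bonded to carbon (an aldehyde).
(A) has a carboxylic acid group (-C(=O)OH) but the carbonyl carbon has H0 and is bonded to O, not H1.
(B) contains an aldehyde (-CHO), which satisfies every atom and bond constraint.
(C) has a methyl-ester group (-C(=O)OCH3) but the carbonyl carbon has H0, not H1.
(D) has a methyl-ester group (-C(=O)OCH3) but the carbonyl carbon has H0, not H1.
So the answer is (B).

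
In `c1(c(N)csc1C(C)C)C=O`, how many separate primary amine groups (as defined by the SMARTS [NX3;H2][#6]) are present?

1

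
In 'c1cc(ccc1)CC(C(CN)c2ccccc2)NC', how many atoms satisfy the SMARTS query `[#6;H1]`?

12

The query [#6;H1] means: any carbon bearing exactly one hydrogen.
Check the 19 heavy atoms by environment: 2× C (H2) → no; 2× C (H1) → match; 1× N (H1) → no; 1× C (H3) → no; 1× N (H2) → no; 2× c (aromatic, H0) → no; 10× c (aromatic, H1) → match.
Summing the matching environments: 2 + 10 = 12 matching atoms.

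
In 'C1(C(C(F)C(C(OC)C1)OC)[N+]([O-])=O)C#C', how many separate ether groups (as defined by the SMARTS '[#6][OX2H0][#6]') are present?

[#6][OX2H0][#6] is the SMARTS for an ether: an aliphatic oxygen bridging two carbons with no H on the oxygen.
The molecule carries 2 separate instances of a methoxy ether (-OCH3) meeting every constraint; each maps to a distinct set of atoms, giving 2 matches.

2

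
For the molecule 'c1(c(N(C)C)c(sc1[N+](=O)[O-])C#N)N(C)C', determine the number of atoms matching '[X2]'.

Check the 16 heavy atoms by environment: 1× s (aromatic, X2) → match; 4× c (aromatic, X3) → no; 2× N (X3) → no; 4× C (X4) → no; 1× C (X2) → match; 1× N (X1) → no; 1× N (charge +1, X3) → no; 1× O (charge -1, X1) → no; 1× O (X1) → no.
Summing the matching environments: 1 + 1 = 2 matching atoms.

2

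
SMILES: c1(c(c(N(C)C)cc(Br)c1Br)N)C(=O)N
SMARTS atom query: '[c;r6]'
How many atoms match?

6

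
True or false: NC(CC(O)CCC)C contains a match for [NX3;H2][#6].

True

The pattern [NX3;H2][#6] describes a trivalent nitrogen with two H attached to carbon — a primary amine.
The molecule carries a primary amino group (-NH2), whose atoms satisfy every constraint of the query, so the pattern matches.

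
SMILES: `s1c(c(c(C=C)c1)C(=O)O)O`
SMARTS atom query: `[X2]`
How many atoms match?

The query [X2] means: any atom with exactly two total connections (bonds + H).
Check the 11 heavy atoms by environment: 1× s (aromatic, X2) → match; 4× c (aromatic, X3) → no; 3× C (X3) → no; 2× O (X2) → match; 1× O (X1) → no.
Summing the matching environments: 1 + 2 = 3 matching atoms.

3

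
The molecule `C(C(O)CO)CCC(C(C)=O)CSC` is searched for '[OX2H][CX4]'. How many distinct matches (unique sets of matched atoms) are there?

2

[OX2H][CX4] is the SMARTS for an aliphatic alcohol: a hydroxyl oxygen bound to an sp3 (X4) carbon.
The molecule carries 2 separate instances of a hydroxyl group (-OH) meeting every constraint; each maps to a distinct set of atoms, giving 2 matches.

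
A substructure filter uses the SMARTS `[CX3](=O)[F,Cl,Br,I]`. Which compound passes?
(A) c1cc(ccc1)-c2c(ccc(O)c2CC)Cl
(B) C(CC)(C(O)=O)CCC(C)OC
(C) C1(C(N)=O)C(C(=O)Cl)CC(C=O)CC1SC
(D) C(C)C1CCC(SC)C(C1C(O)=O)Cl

C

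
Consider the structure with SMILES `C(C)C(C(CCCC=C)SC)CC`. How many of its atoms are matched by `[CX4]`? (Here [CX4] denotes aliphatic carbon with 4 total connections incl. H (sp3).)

10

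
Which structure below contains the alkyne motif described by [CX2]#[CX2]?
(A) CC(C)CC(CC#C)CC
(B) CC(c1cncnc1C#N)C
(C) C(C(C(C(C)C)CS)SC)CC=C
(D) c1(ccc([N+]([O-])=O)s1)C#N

A

[CX2]#[CX2] describes a carbon-carbon triple bond (an alkyne).
(A) contains an ethynyl group (-C#CH), which satisfies every atom and bond constraint.
(B) has a nitrile (-C#N) but the triple bond is C#N, not C#C.
(C) has a vinyl group (-CH=CH2) but the C=C is a double bond; both carbons are CX3, not CX2.
(D) has a nitrile (-C#N) but the triple bond is C#N, not C#C.
So the answer is (A).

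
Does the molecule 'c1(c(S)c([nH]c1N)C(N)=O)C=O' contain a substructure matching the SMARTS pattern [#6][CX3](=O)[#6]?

No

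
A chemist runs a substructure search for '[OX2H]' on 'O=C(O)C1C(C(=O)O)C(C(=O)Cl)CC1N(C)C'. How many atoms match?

The query [OX2H] means: aliphatic oxygen with two connections, one of which is H — an -OH oxygen.
Check the 17 heavy atoms by environment: 4× C (H1, X4) → no; 1× C (H2, X4) → no; 3× C (H0, X3) → no; 3× O (H0, X1) → no; 2× O (H1, X2) → match; 1× N (H0, X3) → no; 2× C (H3, X4) → no; 1× Cl (H0, X1) → no.
That gives 2 matching atoms.

2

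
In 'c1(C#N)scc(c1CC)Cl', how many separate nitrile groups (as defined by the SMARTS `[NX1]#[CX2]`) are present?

[NX1]#[CX2] is the SMARTS for a nitrile: a nitrogen triple-bonded to a two-connected carbon.
Exactly one fragment in the molecule meets all constraints, giving 1 match.

1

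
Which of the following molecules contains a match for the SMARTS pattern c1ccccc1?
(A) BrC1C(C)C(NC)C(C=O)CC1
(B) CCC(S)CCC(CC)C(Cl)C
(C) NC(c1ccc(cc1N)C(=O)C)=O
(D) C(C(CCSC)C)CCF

c1ccccc1 describes six aromatic carbons in a ring (a benzene ring).
(A) has a methyl group (-CH3) but no six-membered all-carbon aromatic ring is present.
(B) has a methyl group (-CH3) but no six-membered all-carbon aromatic ring is present.
(C) contains the required atom environment, so the pattern matches.
(D) has a methyl group (-CH3) but no six-membered all-carbon aromatic ring is present.
So the answer is (C).

C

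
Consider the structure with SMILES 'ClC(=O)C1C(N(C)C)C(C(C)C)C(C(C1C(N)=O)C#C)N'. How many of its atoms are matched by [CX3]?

2

The query [CX3] means: C with X3: aliphatic carbon with exactly 3 total connections.
Check the 21 heavy atoms by environment: 11× C (X4) → no; 3× N (X3) → no; 2× C (X3) → match; 2× O (X1) → no; 1× Cl (X1) → no; 2× C (X2) → no.
That gives 2 matching atoms.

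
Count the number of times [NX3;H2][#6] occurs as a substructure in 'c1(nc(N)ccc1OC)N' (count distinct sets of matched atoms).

2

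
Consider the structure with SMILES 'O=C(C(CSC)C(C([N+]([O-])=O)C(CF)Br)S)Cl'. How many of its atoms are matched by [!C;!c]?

The query [!C;!c] means: neither aliphatic nor aromatic carbon — same as [!#6].
Check the 17 heavy atoms by environment: 8× C → no; 2× S → match; 2× O → match; 1× Cl → match; 1× N (charge +1) → match; 1× O (charge -1) → match; 1× Br → match; 1× F → match.
Summing the matching environments: 2 + 2 + 1 + 1 + 1 + 1 + 1 = 9 matching atoms.

9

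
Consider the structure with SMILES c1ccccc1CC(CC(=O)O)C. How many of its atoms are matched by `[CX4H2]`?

2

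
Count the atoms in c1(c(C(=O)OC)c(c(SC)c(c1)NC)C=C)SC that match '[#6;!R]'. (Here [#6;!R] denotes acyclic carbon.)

7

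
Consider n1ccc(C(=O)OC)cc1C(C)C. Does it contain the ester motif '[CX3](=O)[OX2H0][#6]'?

The pattern [CX3](=O)[OX2H0][#6] describes a carbonyl carbon bonded to an oxygen that is itself bonded to carbon (no H on that O) — an ester.
The molecule carries a methyl-ester group (-C(=O)OCH3), whose atoms satisfy every constraint of the query, so the pattern matches.

Yes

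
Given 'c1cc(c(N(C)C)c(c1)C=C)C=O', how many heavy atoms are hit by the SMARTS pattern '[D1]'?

4

The query [D1] means: atom with exactly one heavy-atom neighbour (degree 1).
Check the 13 heavy atoms by environment: 3× c (aromatic, D2) → no; 3× c (aromatic, D3) → no; 1× N (D3) → no; 3× C (D1) → match; 2× C (D2) → no; 1× O (D1) → match.
Summing the matching environments: 3 + 1 = 4 matching atoms.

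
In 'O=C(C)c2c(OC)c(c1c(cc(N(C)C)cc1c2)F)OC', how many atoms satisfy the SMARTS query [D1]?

The query [D1] means: atom with exactly one heavy-atom neighbour (degree 1).
Check the 21 heavy atoms by environment: 7× c (aromatic, D3) → no; 3× c (aromatic, D2) → no; 1× C (D3) → no; 1× O (D1) → match; 5× C (D1) → match; 1× N (D3) → no; 2× O (D2) → no; 1× F (D1) → match.
Summing the matching environments: 1 + 5 + 1 = 7 matching atoms.

7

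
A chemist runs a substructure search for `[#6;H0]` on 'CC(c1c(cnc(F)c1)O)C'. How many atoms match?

3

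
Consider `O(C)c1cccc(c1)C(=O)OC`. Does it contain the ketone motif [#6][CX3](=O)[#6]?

The pattern [#6][CX3](=O)[#6] describes a carbonyl carbon (no H) flanked by two carbons — a ketone.
The closest candidate here is a methyl-ester group (-C(=O)OCH3), but one neighbour of the carbonyl carbon is O, not C. No other fragment satisfies the full query, so there is no match.

No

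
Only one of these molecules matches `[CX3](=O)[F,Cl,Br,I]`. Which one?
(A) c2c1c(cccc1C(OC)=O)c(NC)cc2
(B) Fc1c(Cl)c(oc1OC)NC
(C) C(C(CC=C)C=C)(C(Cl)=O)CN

C

[CX3](=O)[F,Cl,Br,I] describes a carbonyl carbon bonded to a halogen (an acyl halide).
(A) has a methyl-ester group (-C(=O)OCH3) but the carbonyl is bonded to -O-C, not to a halogen.
(B) has a chloro substituent but the Cl is not on a carbonyl carbon.
(C) contains an acyl chloride (-C(=O)Cl), which satisfies every atom and bond constraint.
So the answer is (C).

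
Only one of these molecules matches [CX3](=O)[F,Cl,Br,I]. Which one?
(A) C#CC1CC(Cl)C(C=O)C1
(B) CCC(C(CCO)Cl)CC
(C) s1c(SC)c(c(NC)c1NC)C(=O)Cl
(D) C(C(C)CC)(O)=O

[CX3](=O)[F,Cl,Br,I] describes a carbonyl carbon bonded to a halogen (an acyl halide).
(A) has a chloro substituent but the Cl is not on a carbonyl carbon.
(B) has a chloro substituent but the Cl is not on a carbonyl carbon.
(C) contains an acyl chloride (-C(=O)Cl), which satisfies every atom and bond constraint.
(D) has a carboxylic acid group (-C(=O)OH) but the carbonyl is bonded to -OH, not to a halogen.
So the answer is (C).

C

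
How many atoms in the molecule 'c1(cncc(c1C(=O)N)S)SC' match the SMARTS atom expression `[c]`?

5

The query [c] means: lowercase c matches aromatic carbon only.
Check the 12 heavy atoms by environment: 1× n (aromatic) → no; 5× c (aromatic) → match; 2× C → no; 1× O → no; 1× N → no; 2× S → no.
That gives 5 matching atoms.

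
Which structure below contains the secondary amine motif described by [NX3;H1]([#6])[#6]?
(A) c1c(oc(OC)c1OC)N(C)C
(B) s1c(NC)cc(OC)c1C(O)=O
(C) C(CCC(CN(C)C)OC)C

B

[NX3;H1]([#6])[#6] describes a trivalent nitrogen with one H, bonded to two carbons (a secondary amine).
(A) has a dimethylamino group (-N(CH3)2) but the nitrogen has H0, not H1.
(B) contains an N-methylamino group (-NHCH3), which satisfies every atom and bond constraint.
(C) has a dimethylamino group (-N(CH3)2) but the nitrogen has H0, not H1.
So the answer is (B).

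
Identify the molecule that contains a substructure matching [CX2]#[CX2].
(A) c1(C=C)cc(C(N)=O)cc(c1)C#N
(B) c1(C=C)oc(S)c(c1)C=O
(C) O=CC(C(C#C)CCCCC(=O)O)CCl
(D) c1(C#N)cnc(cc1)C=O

[CX2]#[CX2] describes a carbon-carbon triple bond (an alkyne).
(A) has a vinyl group (-CH=CH2) but the C=C is a double bond; both carbons are CX3, not CX2.
(B) has a vinyl group (-CH=CH2) but the C=C is a double bond; both carbons are CX3, not CX2.
(C) contains an ethynyl group (-C#CH), which satisfies every atom and bond constraint.
(D) has a nitrile (-C#N) but the triple bond is C#N, not C#C.
So the answer is (C).

C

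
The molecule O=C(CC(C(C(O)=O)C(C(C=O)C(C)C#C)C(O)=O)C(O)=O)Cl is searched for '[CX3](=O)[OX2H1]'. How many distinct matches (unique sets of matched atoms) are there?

3

[CX3](=O)[OX2H1] is the SMARTS for a carboxylic acid: an sp2 carbon double-bonded to O and single-bonded to an -OH oxygen.
The molecule carries 3 separate instances of a carboxylic acid group (-C(=O)OH) meeting every constraint; each maps to a distinct set of atoms, giving 3 matches.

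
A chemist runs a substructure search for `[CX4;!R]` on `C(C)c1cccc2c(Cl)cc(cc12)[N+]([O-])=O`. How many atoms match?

2

The query [CX4;!R] means: aliphatic carbon with four total connections, not in a ring.
Check the 16 heavy atoms by environment: 10× c (aromatic, X3, in 6-ring) → no; 2× C (X4, acyclic) → match; 1× N (charge +1, X3, acyclic) → no; 1× O (charge -1, X1, acyclic) → no; 1× O (X1, acyclic) → no; 1× Cl (X1, acyclic) → no.
That gives 2 matching atoms.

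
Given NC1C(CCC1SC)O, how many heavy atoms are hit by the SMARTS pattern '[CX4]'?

The query [CX4] means: C with X4: aliphatic carbon with exactly 4 total connections (bonds + H).
Check the 9 heavy atoms by environment: 6× C (X4) → match; 1× N (X3) → no; 1× S (X2) → no; 1× O (X2) → no.
That gives 6 matching atoms.

6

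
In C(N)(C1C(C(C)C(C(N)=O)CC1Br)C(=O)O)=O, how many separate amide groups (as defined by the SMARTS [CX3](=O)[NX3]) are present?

2

[CX3](=O)[NX3] is the SMARTS for an amide: a carbonyl carbon bonded to a trivalent nitrogen.
The molecule carries 2 separate instances of a primary amide (-C(=O)NH2) meeting every constraint; each maps to a distinct set of atoms, giving 2 matches.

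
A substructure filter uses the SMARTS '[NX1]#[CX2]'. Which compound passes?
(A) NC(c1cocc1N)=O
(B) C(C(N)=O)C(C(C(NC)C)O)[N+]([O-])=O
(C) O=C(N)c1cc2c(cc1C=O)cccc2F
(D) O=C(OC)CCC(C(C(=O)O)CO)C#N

[NX1]#[CX2] describes a nitrogen triple-bonded to a two-connected carbon (a nitrile).
(A) has a primary amino group (-NH2) but the nitrogen is NX3 (three connections), not NX1 triple-bonded.
(B) has a nitro group (-[N+](=O)[O-]) but there is no C#N triple bond.
(C) has a primary amide (-C(=O)NH2) but the nitrogen is NX3, not NX1.
(D) contains a nitrile (-C#N), which satisfies every atom and bond constraint.
So the answer is (D).

D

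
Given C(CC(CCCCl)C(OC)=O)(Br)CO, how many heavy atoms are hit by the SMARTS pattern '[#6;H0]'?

1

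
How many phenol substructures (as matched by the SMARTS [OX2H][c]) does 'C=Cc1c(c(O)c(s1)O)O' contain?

[OX2H][c] is the SMARTS for a phenol: a hydroxyl oxygen attached to an aromatic carbon.
The molecule carries 3 separate instances of a hydroxyl group (-OH) meeting every constraint; each maps to a distinct set of atoms, giving 3 matches.

3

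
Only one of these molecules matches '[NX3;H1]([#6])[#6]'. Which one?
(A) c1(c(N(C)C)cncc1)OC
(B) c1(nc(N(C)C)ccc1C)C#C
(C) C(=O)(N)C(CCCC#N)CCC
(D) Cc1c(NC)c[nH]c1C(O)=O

D

[NX3;H1]([#6])[#6] describes a trivalent nitrogen with one H, bonded to two carbons (a secondary amine).
(A) has a dimethylamino group (-N(CH3)2) but the nitrogen has H0, not H1.
(B) has a dimethylamino group (-N(CH3)2) but the nitrogen has H0, not H1.
(C) has a primary amide (-C(=O)NH2) but the -C(=O)NH2 nitrogen has H2, not H1.
(D) contains an N-methylamino group (-NHCH3), which satisfies every atom and bond constraint.
So the answer is (D).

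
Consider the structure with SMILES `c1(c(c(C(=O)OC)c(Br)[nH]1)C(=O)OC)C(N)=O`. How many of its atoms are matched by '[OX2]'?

Check the 17 heavy atoms by environment: 1× n (aromatic, X3) → no; 4× c (aromatic, X3) → no; 1× Br (X1) → no; 3× C (X3) → no; 3× O (X1) → no; 2× O (X2) → match; 2× C (X4) → no; 1× N (X3) → no.
That gives 2 matching atoms.

2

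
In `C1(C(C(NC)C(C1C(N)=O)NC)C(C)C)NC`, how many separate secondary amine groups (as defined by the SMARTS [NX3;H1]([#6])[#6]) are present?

3

[NX3;H1]([#6])[#6] is the SMARTS for a secondary amine: a trivalent nitrogen with one H, bonded to two carbons.
The molecule carries 3 separate instances of an N-methylamino group (-NHCH3) meeting every constraint; each maps to a distinct set of atoms, giving 3 matches.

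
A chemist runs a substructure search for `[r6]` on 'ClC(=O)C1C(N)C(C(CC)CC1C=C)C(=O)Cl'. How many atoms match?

6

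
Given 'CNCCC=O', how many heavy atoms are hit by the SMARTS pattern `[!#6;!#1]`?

2

The query [!#6;!#1] means: not carbon and not hydrogen — any heteroatom.
Check the 6 heavy atoms by environment: 4× C → no; 1× O → match; 1× N → match.
Summing the matching environments: 1 + 1 = 2 matching atoms.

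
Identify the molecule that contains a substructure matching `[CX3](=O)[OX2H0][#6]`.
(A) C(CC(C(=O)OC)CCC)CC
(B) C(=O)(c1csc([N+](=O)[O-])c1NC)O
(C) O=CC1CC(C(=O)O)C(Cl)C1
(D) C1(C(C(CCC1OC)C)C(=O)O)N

A

[CX3](=O)[OX2H0][#6] describes a carbonyl carbon bonded to an oxygen that is itself bonded to carbon (no H on that O) (an ester).
(A) contains a methyl-ester group (-C(=O)OCH3), which satisfies every atom and bond constraint.
(B) has a carboxylic acid group (-C(=O)OH) but the singly-bonded O carries H (OX2H1, not H0).
(C) has a carboxylic acid group (-C(=O)OH) but the singly-bonded O carries H (OX2H1, not H0).
(D) has a carboxylic acid group (-C(=O)OH) but the singly-bonded O carries H (OX2H1, not H0).
So the answer is (A).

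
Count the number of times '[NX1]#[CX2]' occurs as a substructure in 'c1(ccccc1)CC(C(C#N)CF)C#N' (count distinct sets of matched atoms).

2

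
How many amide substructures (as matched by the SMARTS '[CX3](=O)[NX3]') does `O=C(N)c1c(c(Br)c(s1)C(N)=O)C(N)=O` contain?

3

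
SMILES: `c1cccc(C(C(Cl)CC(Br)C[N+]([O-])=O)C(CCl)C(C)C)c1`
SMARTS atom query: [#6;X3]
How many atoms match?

6

Check the 22 heavy atoms by environment: 10× C (X4) → no; 2× Cl (X1) → no; 1× Br (X1) → no; 6× c (aromatic, X3) → match; 1× N (charge +1, X3) → no; 1× O (charge -1, X1) → no; 1× O (X1) → no.
That gives 6 matching atoms.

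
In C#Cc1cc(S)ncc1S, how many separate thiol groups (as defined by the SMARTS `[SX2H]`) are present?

2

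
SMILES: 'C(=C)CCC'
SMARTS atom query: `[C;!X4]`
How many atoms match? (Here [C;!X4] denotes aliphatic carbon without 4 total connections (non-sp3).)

2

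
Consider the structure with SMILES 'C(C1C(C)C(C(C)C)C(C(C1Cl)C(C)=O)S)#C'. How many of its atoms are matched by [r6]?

6

The query [r6] means: r6 matches atoms in a six-membered ring.
Check the 17 heavy atoms by environment: 6× C (in 6-ring) → match; 1× S (acyclic) → no; 8× C (acyclic) → no; 1× O (acyclic) → no; 1× Cl (acyclic) → no.
That gives 6 matching atoms.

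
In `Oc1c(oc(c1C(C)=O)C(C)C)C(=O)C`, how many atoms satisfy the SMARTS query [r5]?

The query [r5] means: r5 matches atoms in a five-membered ring.
Check the 15 heavy atoms by environment: 1× o (aromatic, in 5-ring) → match; 4× c (aromatic, in 5-ring) → match; 7× C (acyclic) → no; 3× O (acyclic) → no.
Summing the matching environments: 1 + 4 = 5 matching atoms.

5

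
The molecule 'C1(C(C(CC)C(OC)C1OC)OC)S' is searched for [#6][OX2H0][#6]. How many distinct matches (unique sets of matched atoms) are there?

3

[#6][OX2H0][#6] is the SMARTS for an ether: an aliphatic oxygen bridging two carbons with no H on the oxygen.
The molecule carries 3 separate instances of a methoxy ether (-OCH3) meeting every constraint; each maps to a distinct set of atoms, giving 3 matches.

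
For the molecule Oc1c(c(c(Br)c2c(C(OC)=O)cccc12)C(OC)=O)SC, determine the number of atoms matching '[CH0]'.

2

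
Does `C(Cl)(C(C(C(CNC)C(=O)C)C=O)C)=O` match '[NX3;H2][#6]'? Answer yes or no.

No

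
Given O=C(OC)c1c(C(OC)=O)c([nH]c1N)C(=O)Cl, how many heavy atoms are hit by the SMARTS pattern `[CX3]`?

3

The query [CX3] means: C with X3: aliphatic carbon with exactly 3 total connections.
Check the 17 heavy atoms by environment: 1× n (aromatic, X3) → no; 4× c (aromatic, X3) → no; 3× C (X3) → match; 3× O (X1) → no; 2× O (X2) → no; 2× C (X4) → no; 1× Cl (X1) → no; 1× N (X3) → no.
That gives 3 matching atoms.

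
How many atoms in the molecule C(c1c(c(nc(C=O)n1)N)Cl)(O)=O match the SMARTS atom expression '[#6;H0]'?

5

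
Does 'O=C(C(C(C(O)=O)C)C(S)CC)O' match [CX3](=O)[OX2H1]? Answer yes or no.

Yes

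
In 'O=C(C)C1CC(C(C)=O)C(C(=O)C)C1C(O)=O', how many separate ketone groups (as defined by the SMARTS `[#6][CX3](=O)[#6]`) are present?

3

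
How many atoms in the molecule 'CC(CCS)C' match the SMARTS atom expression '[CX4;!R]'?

5

The query [CX4;!R] means: aliphatic carbon with four total connections, not in a ring.
Check the 6 heavy atoms by environment: 5× C (X4, acyclic) → match; 1× S (X2, acyclic) → no.
That gives 5 matching atoms.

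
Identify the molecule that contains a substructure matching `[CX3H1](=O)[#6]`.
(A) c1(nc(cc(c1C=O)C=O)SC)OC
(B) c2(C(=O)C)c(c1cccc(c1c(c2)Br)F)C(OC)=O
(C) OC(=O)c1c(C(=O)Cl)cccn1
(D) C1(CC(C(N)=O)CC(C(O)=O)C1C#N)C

[CX3H1](=O)[#6] describes an sp2 carbon with one H, double-bonded to O and single-bonded to carbon (an aldehyde).
(A) contains an aldehyde (-CHO), which satisfies every atom and bond constraint.
(B) has a methyl-ester group (-C(=O)OCH3) but the carbonyl carbon has H0, not H1.
(C) has a carboxylic acid group (-C(=O)OH) but the carbonyl carbon has H0 and is bonded to O, not H1.
(D) has a carboxylic acid group (-C(=O)OH) but the carbonyl carbon has H0 and is bonded to O, not H1.
So the answer is (A).

A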